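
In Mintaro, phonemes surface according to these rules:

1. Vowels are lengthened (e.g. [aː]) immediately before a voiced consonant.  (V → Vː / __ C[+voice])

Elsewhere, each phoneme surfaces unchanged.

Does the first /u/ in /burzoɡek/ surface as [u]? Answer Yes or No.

No

/u/ — between /b/ and /r/, before a voiced consonant — surfaces as [uː] (rule 1).
The actual realization is [uː], not [u].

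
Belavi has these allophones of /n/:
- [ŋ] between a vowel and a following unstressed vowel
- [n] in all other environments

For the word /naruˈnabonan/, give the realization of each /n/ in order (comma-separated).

[n], [n], [ŋ], [n]

Occurrence 1 (position 1): no conditioning environment matches → elsewhere allophone [n].
Occurrence 2 (position 5): no conditioning environment matches → elsewhere allophone [n].
Occurrence 3 (position 9): between a vowel and a following unstressed vowel → [ŋ].
Occurrence 4 (position 11): no conditioning environment matches → elsewhere allophone [n].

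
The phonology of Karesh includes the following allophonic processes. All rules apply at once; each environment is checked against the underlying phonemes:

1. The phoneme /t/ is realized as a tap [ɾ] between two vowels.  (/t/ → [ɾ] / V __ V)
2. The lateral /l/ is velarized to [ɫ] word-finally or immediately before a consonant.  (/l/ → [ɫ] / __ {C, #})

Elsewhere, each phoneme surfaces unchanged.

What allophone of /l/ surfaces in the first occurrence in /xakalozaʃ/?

[l]

/l/ (between /a/ and /o/): rule 2 targets it, but not word-finally or immediately before a consonant → unchanged [l].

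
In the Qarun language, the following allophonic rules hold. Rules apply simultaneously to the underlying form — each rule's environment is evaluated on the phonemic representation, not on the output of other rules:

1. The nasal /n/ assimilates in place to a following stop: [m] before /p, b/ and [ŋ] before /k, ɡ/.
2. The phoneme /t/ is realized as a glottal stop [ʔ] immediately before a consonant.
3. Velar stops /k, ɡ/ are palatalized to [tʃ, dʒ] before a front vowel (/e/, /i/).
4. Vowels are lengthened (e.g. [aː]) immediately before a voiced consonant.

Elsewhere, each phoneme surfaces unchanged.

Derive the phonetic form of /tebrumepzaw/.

/t/ — word-initial; rule 2 does not apply here → [t].
/e/ (between /t/ and /b/): before a voiced consonant, so rule 4 applies → [eː].
/b/ (between /e/ and /r/) is unaffected → [b].
/r/ (between /b/ and /u/): no rule targets it → [r].
Rule 4 applies to /u/ (between /r/ and /m/: before a voiced consonant) → [uː].
/m/ (between /u/ and /e/) is unaffected → [m].
/e/ (between /m/ and /p/) is in the target of rule 4 but the environment (before a voiced consonant) is not met → [e].
/p/ — not in any rule's target class → [p].
/z/ — not in any rule's target class → [z].
/a/ — between /z/ and /w/, before a voiced consonant — surfaces as [aː] (rule 4).
/w/ (word-final): no rule targets it → [w].

[teːbruːmepzaːw]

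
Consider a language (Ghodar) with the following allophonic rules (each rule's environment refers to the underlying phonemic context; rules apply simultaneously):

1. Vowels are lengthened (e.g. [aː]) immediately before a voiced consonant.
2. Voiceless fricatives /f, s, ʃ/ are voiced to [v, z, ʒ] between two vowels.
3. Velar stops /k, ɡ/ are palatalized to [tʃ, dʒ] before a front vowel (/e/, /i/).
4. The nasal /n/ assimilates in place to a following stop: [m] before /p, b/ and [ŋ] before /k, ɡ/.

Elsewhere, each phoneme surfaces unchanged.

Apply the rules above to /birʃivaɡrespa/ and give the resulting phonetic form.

/b/ — not in any rule's target class → [b].
Rule 1 applies to /i/ (between /b/ and /r/: before a voiced consonant) → [iː].
/r/ stays [r].
/ʃ/ (between /r/ and /i/): rule 2 targets it, but not between two vowels → unchanged [ʃ].
/i/ (between /ʃ/ and /v/): before a voiced consonant, so rule 1 applies → [iː].
/v/ stays [v].
Rule 1 applies to /a/ (between /v/ and /ɡ/: before a voiced consonant) → [aː].
/ɡ/ — between /a/ and /r/; rule 3 does not apply here → [ɡ].
/r/ (between /ɡ/ and /e/): no rule targets it → [r].
/e/ (between /r/ and /s/): rule 1 targets it, but not before a voiced consonant → unchanged [e].
/s/ (between /e/ and /p/) is in the target of rule 2 but the environment (between two vowels) is not met → [s].
/p/ (between /s/ and /a/): no rule targets it → [p].
/a/ (word-final): rule 1 targets it, but not before a voiced consonant → unchanged [a].

[biːrʃiːvaːɡrespa]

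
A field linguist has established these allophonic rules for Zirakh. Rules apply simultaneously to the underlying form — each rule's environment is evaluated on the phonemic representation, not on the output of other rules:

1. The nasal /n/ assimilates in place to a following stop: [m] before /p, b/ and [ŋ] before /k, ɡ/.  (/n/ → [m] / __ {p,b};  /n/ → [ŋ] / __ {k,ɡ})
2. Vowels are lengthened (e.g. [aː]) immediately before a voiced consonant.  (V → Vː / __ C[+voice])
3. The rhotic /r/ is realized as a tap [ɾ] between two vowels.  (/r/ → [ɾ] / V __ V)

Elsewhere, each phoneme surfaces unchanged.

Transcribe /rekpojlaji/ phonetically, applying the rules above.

[rekpoːjlaːji]

/r/ — word-initial; rule 3 does not apply here → [r].
/e/ (between /r/ and /k/) fails the environment for rule 2, so it stays [e].
/o/ (between /p/ and /j/): before a voiced consonant, so rule 2 applies → [oː].
/a/ meets the environment for rule 2 (before a voiced consonant) → [aː].
/i/ — word-final; rule 2 does not apply here → [i].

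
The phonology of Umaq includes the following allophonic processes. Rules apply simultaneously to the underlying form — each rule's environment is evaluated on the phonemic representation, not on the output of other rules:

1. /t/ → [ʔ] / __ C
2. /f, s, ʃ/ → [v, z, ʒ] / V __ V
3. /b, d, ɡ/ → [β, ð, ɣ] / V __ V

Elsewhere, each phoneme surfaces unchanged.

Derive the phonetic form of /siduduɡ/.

[siðuðuɡ]

/s/ — word-initial; rule 2 does not apply here → [s].
/i/ (between /s/ and /d/) is unaffected → [i].
/d/ (between /i/ and /u/): between two vowels, so rule 3 applies → [ð].
/u/ (between /d/ and /d/): no rule targets it → [u].
/d/ — between /u/ and /u/, between two vowels — surfaces as [ð] (rule 3).
/u/ — not in any rule's target class → [u].
/ɡ/ (word-final) fails the environment for rule 3, so it stays [ɡ].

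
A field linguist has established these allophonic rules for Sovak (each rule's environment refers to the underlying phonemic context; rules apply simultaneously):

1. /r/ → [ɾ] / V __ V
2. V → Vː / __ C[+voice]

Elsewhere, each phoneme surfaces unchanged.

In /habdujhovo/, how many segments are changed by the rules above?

Segments that undergo a rule: /a/ → [aː] (rule 2); /u/ → [uː] (rule 2); /o/ → [oː] (rule 2).
All other segments surface unchanged.

3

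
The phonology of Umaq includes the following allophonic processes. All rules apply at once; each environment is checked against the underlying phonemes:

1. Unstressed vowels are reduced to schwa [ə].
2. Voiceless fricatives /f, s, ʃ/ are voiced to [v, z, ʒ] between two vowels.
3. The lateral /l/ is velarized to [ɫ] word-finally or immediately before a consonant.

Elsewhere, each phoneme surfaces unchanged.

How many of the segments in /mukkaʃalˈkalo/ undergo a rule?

Segments that undergo a rule: /u/ → [ə] (rule 1); /a/ → [ə] (rule 1); /ʃ/ → [ʒ] (rule 2); /a/ → [ə] (rule 1); /l/ → [ɫ] (rule 3); /o/ → [ə] (rule 1).
All other segments surface unchanged.

6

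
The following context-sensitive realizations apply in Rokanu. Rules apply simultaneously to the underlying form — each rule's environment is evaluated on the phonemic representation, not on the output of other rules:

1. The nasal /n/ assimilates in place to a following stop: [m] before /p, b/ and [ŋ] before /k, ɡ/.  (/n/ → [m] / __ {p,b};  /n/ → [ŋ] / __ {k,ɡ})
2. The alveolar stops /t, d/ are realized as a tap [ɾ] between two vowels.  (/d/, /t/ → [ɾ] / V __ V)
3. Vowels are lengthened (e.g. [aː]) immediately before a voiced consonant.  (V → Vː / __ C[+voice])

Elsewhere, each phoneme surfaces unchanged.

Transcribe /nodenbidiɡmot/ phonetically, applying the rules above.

/n/ (word-initial): rule 1 targets it, but not before a labial or velar stop → unchanged [n].
/o/ (between /n/ and /d/): before a voiced consonant, so rule 3 applies → [oː].
/d/ — between /o/ and /e/, between two vowels — surfaces as [ɾ] (rule 2).
/e/ (between /d/ and /n/) occurs before a voiced consonant → [eː] by rule 3.
Rule 1 applies to /n/ (between /e/ and /b/: before a labial or velar stop) → [m].
Rule 3 applies to /i/ (between /b/ and /d/: before a voiced consonant) → [iː].
/d/ (between /i/ and /i/): between two vowels, so rule 2 applies → [ɾ].
/i/ meets the environment for rule 3 (before a voiced consonant) → [iː].
/o/ (between /m/ and /t/) is in the target of rule 3 but the environment (before a voiced consonant) is not met → [o].
/t/ (word-final) fails the environment for rule 2, so it stays [t].

[noːɾeːmbiːɾiːɡmot]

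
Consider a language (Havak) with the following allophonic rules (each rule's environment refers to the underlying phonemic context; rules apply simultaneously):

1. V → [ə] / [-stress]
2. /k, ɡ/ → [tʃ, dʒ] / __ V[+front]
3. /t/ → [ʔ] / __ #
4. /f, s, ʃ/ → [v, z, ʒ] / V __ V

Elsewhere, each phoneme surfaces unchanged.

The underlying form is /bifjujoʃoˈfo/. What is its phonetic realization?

/i/ meets the environment for rule 1 (in an unstressed syllable) → [ə].
/f/ (between /i/ and /j/): rule 4 targets it, but not between two vowels → unchanged [f].
/u/ meets the environment for rule 1 (in an unstressed syllable) → [ə].
/o/ (between /j/ and /ʃ/) occurs in an unstressed syllable → [ə] by rule 1.
/ʃ/ — between /o/ and /o/, between two vowels — surfaces as [ʒ] (rule 4).
Rule 1 applies to /o/ (between /ʃ/ and /f/: in an unstressed syllable) → [ə].
/f/ meets the environment for rule 4 (between two vowels) → [v].
/o/ (word-final) is in the target of rule 1 but the environment (in an unstressed syllable) is not met → [o].

[bəfjəjəʒəˈvo]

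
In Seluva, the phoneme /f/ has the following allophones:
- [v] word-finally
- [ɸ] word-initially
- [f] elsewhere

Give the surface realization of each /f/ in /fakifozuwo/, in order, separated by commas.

Occurrence 1 (position 1): word-initially → [ɸ].
Occurrence 2 (position 5): no conditioning environment matches → elsewhere allophone [f].

[ɸ], [f]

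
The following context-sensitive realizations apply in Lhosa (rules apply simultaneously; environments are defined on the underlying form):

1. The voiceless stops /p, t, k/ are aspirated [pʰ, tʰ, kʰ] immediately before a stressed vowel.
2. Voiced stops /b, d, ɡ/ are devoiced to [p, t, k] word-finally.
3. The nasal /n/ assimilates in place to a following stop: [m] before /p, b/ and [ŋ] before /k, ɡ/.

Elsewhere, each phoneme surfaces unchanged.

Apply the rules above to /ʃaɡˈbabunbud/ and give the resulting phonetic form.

[ʃaɡˈbabumbut]

/ʃ/ stays [ʃ].
/a/ (between /ʃ/ and /ɡ/) is unaffected → [a].
/ɡ/ — between /a/ and /b/; rule 2 does not apply here → [ɡ].
/b/ (between /ɡ/ and /a/) fails the environment for rule 2, so it stays [b].
/a/ (between /b/ and /b/): no rule targets it → [a].
/b/ (between /a/ and /u/) fails the environment for rule 2, so it stays [b].
/u/ stays [u].
/n/ (between /u/ and /b/) occurs before a labial or velar stop → [m] by rule 3.
/b/ — between /n/ and /u/; rule 2 does not apply here → [b].
/u/ stays [u].
Rule 2 applies to /d/ (word-final: word-finally) → [t].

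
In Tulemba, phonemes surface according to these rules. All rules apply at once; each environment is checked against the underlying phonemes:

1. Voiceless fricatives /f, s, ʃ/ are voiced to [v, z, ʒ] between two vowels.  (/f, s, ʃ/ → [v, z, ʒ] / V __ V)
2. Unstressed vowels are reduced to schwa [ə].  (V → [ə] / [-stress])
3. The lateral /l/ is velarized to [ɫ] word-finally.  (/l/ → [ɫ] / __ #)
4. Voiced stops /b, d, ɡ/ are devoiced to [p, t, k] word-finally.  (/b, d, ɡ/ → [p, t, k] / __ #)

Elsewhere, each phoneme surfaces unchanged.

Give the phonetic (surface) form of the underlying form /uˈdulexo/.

/u/ meets the environment for rule 2 (in an unstressed syllable) → [ə].
/d/ — between /u/ and /u/; rule 4 does not apply here → [d].
/u/ (between /d/ and /l/) fails the environment for rule 2, so it stays [u].
/l/ — between /u/ and /e/; rule 3 does not apply here → [l].
Rule 2 applies to /e/ (between /l/ and /x/: in an unstressed syllable) → [ə].
/x/ (between /e/ and /o/) is unaffected → [x].
/o/ meets the environment for rule 2 (in an unstressed syllable) → [ə].

[əˈduləxə]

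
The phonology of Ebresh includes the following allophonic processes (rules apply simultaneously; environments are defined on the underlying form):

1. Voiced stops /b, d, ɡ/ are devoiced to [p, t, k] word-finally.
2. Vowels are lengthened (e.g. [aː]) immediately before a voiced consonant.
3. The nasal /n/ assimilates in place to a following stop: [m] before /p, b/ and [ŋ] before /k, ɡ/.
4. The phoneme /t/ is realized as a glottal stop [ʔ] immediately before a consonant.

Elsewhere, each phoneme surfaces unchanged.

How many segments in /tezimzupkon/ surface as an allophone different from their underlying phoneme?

3

Segments that undergo a rule: /e/ → [eː] (rule 2); /i/ → [iː] (rule 2); /o/ → [oː] (rule 2).
All other segments surface unchanged.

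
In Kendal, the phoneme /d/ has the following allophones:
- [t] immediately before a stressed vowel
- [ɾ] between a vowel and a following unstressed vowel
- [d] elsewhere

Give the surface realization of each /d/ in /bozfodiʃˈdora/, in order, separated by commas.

Occurrence 1 (position 6): between a vowel and a following unstressed vowel → [ɾ].
Occurrence 2 (position 9): immediately before a stressed vowel → [t].

[ɾ], [t]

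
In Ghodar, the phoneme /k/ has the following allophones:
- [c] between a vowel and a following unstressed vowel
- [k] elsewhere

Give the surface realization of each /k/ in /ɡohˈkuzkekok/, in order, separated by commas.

[k], [k], [c], [k]

Occurrence 1 (position 4): no conditioning environment matches → elsewhere allophone [k].
Occurrence 2 (position 7): no conditioning environment matches → elsewhere allophone [k].
Occurrence 3 (position 9): between a vowel and a following unstressed vowel → [c].
Occurrence 4 (position 11): no conditioning environment matches → elsewhere allophone [k].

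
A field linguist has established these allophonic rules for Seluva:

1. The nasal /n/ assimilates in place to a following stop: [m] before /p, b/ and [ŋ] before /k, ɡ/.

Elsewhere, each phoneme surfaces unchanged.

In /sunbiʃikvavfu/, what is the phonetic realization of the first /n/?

[m]

/n/ meets the environment for rule 1 (before a labial or velar stop) → [m].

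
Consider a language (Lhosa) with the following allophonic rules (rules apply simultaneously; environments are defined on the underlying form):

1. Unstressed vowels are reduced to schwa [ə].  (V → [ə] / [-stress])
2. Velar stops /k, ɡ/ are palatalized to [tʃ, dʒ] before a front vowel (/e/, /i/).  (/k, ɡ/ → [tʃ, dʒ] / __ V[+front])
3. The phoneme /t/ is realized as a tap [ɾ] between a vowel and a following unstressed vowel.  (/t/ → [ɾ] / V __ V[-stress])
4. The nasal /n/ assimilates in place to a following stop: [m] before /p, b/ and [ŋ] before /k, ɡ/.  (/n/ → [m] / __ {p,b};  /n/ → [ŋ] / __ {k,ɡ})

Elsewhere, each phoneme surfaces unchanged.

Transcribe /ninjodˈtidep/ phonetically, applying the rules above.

/n/ (word-initial) fails the environment for rule 4, so it stays [n].
/i/ (between /n/ and /n/): in an unstressed syllable, so rule 1 applies → [ə].
/n/ — between /i/ and /j/; rule 4 does not apply here → [n].
/j/ (between /n/ and /o/): no rule targets it → [j].
/o/ (between /j/ and /d/) occurs in an unstressed syllable → [ə] by rule 1.
/d/ — not in any rule's target class → [d].
/t/ — between /d/ and /i/; rule 3 does not apply here → [t].
/i/ (between /t/ and /d/) is in the target of rule 1 but the environment (in an unstressed syllable) is not met → [i].
/d/ — not in any rule's target class → [d].
Rule 1 applies to /e/ (between /d/ and /p/: in an unstressed syllable) → [ə].
/p/ stays [p].

[nənjədˈtidəp]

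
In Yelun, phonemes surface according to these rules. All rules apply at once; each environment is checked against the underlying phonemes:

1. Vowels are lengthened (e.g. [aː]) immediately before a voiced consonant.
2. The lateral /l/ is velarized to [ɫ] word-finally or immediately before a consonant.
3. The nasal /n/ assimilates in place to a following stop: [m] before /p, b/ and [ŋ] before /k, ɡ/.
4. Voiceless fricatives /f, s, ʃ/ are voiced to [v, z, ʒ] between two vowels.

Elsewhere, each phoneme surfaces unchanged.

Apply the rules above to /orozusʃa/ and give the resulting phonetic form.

/o/ (word-initial): before a voiced consonant, so rule 1 applies → [oː].
/r/ stays [r].
/o/ meets the environment for rule 1 (before a voiced consonant) → [oː].
/z/ stays [z].
/u/ (between /z/ and /s/) is in the target of rule 1 but the environment (before a voiced consonant) is not met → [u].
/s/ — between /u/ and /ʃ/; rule 4 does not apply here → [s].
/ʃ/ — between /s/ and /a/; rule 4 does not apply here → [ʃ].
/a/ (word-final) fails the environment for rule 1, so it stays [a].

[oːroːzusʃa]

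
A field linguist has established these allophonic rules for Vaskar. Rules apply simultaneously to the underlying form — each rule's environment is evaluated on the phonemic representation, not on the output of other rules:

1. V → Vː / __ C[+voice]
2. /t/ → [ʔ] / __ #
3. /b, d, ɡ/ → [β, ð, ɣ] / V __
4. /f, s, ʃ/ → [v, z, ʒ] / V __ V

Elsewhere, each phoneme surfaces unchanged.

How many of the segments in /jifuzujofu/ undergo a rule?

4

Segments that undergo a rule: /f/ → [v] (rule 4); /u/ → [uː] (rule 1); /u/ → [uː] (rule 1); /f/ → [v] (rule 4).
All other segments surface unchanged.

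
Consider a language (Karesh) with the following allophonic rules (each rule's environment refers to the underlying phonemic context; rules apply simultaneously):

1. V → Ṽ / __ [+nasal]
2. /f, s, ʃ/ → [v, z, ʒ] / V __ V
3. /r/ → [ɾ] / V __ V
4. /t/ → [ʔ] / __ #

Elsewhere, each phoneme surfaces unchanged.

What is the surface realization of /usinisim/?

[uzĩnizĩm]

/u/ (word-initial): rule 1 targets it, but not before a nasal consonant → unchanged [u].
/s/ (between /u/ and /i/) occurs between two vowels → [z] by rule 2.
/i/ (between /s/ and /n/): before a nasal consonant, so rule 1 applies → [ĩ].
/n/ — not in any rule's target class → [n].
/i/ (between /n/ and /s/) fails the environment for rule 1, so it stays [i].
/s/ meets the environment for rule 2 (between two vowels) → [z].
/i/ (between /s/ and /m/) occurs before a nasal consonant → [ĩ] by rule 1.
/m/ stays [m].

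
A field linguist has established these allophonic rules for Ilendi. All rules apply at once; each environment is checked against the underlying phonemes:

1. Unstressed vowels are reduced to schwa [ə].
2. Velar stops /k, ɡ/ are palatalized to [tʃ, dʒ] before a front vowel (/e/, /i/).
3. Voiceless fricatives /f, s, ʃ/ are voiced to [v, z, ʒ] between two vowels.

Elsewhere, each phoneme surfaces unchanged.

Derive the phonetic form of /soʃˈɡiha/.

/s/ (word-initial): rule 3 targets it, but not between two vowels → unchanged [s].
/o/ — between /s/ and /ʃ/, in an unstressed syllable — surfaces as [ə] (rule 1).
/ʃ/ (between /o/ and /ɡ/) fails the environment for rule 3, so it stays [ʃ].
Rule 2 applies to /ɡ/ (between /ʃ/ and /i/: before a front vowel) → [dʒ].
/i/ (between /ɡ/ and /h/) fails the environment for rule 1, so it stays [i].
Rule 1 applies to /a/ (word-final: in an unstressed syllable) → [ə].

[səʃˈdʒihə]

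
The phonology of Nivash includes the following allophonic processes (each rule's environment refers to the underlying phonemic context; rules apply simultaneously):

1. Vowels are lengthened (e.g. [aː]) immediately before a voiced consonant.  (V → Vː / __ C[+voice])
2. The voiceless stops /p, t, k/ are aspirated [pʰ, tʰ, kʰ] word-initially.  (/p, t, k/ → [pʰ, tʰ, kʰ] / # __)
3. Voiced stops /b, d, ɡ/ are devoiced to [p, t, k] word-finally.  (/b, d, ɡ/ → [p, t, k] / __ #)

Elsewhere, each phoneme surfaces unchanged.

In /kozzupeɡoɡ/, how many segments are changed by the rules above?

5

Segments that undergo a rule: /k/ → [kʰ] (rule 2); /o/ → [oː] (rule 1); /e/ → [eː] (rule 1); /o/ → [oː] (rule 1); /ɡ/ → [k] (rule 3).
All other segments surface unchanged.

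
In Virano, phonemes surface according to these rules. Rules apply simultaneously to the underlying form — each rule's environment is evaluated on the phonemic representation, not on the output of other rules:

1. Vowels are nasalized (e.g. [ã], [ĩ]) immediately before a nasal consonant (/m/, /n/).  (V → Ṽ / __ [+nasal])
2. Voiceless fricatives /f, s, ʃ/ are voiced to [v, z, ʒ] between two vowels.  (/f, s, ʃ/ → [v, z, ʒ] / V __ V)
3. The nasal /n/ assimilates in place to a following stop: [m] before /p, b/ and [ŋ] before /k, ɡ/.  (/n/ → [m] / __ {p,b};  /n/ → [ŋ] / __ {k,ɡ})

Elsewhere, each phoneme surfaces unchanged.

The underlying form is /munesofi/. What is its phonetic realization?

[mũnezovi]

/m/ — not in any rule's target class → [m].
/u/ meets the environment for rule 1 (before a nasal consonant) → [ũ].
/n/ (between /u/ and /e/): rule 3 targets it, but not before a labial or velar stop → unchanged [n].
/e/ (between /n/ and /s/) is in the target of rule 1 but the environment (before a nasal consonant) is not met → [e].
/s/ (between /e/ and /o/) occurs between two vowels → [z] by rule 2.
/o/ (between /s/ and /f/) fails the environment for rule 1, so it stays [o].
/f/ — between /o/ and /i/, between two vowels — surfaces as [v] (rule 2).
/i/ (word-final) is in the target of rule 1 but the environment (before a nasal consonant) is not met → [i].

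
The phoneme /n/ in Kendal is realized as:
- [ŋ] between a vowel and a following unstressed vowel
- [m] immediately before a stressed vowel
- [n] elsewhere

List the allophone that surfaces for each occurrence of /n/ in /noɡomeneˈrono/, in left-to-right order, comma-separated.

Occurrence 1 (position 1): no conditioning environment matches → elsewhere allophone [n].
Occurrence 2 (position 7): between a vowel and a following unstressed vowel → [ŋ].
Occurrence 3 (position 11): between a vowel and a following unstressed vowel → [ŋ].

[n], [ŋ], [ŋ]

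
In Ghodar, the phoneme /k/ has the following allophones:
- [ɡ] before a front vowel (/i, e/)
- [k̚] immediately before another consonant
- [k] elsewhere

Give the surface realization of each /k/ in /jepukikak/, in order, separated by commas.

Occurrence 1 (position 5): before a front vowel (/i, e/) → [ɡ].
Occurrence 2 (position 7): no conditioning environment matches → elsewhere allophone [k].
Occurrence 3 (position 9): no conditioning environment matches → elsewhere allophone [k].

[ɡ], [k], [k]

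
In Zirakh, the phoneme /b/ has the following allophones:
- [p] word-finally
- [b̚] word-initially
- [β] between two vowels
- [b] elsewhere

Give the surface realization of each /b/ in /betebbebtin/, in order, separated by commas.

Occurrence 1 (position 1): word-initially → [b̚].
Occurrence 2 (position 5): no conditioning environment matches → elsewhere allophone [b].
Occurrence 3 (position 6): no conditioning environment matches → elsewhere allophone [b].
Occurrence 4 (position 8): no conditioning environment matches → elsewhere allophone [b].

[b̚], [b], [b], [b]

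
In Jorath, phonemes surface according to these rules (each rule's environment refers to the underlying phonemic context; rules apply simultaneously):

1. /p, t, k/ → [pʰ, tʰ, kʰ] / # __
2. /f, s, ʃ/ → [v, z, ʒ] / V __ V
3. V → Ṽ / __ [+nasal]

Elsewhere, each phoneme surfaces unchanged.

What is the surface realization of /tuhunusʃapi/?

[tʰuhũnusʃapi]

/t/ meets the environment for rule 1 (word-initially) → [tʰ].
/u/ (between /t/ and /h/): rule 3 targets it, but not before a nasal consonant → unchanged [u].
/h/ (between /u/ and /u/): no rule targets it → [h].
/u/ (between /h/ and /n/) occurs before a nasal consonant → [ũ] by rule 3.
/n/ (between /u/ and /u/) is unaffected → [n].
/u/ (between /n/ and /s/) fails the environment for rule 3, so it stays [u].
/s/ — between /u/ and /ʃ/; rule 2 does not apply here → [s].
/ʃ/ — between /s/ and /a/; rule 2 does not apply here → [ʃ].
/a/ (between /ʃ/ and /p/) is in the target of rule 3 but the environment (before a nasal consonant) is not met → [a].
/p/ (between /a/ and /i/): rule 1 targets it, but not word-initially → unchanged [p].
/i/ (word-final) is in the target of rule 3 but the environment (before a nasal consonant) is not met → [i].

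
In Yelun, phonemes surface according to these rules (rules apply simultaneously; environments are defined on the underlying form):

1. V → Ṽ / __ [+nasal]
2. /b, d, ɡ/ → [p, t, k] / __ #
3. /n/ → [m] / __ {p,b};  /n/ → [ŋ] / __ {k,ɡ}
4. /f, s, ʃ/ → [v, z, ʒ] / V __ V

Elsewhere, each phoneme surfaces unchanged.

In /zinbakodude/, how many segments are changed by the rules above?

2

Segments that undergo a rule: /i/ → [ĩ] (rule 1); /n/ → [m] (rule 3).
All other segments surface unchanged.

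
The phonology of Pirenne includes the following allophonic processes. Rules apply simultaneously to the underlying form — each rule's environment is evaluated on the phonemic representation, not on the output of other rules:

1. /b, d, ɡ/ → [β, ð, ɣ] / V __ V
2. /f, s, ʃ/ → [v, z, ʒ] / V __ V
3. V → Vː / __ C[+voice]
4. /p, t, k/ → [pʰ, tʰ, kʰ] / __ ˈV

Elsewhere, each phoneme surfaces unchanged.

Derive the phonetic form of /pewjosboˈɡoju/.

/p/ (word-initial) is in the target of rule 4 but the environment (immediately before a stressed vowel) is not met → [p].
/e/ (between /p/ and /w/) occurs before a voiced consonant → [eː] by rule 3.
/w/ (between /e/ and /j/) is unaffected → [w].
/j/ (between /w/ and /o/): no rule targets it → [j].
/o/ — between /j/ and /s/; rule 3 does not apply here → [o].
/s/ (between /o/ and /b/) fails the environment for rule 2, so it stays [s].
/b/ (between /s/ and /o/) is in the target of rule 1 but the environment (between two vowels) is not met → [b].
/o/ meets the environment for rule 3 (before a voiced consonant) → [oː].
/ɡ/ — between /o/ and /o/, between two vowels — surfaces as [ɣ] (rule 1).
/o/ (between /ɡ/ and /j/) occurs before a voiced consonant → [oː] by rule 3.
/j/ (between /o/ and /u/): no rule targets it → [j].
/u/ (word-final) is in the target of rule 3 but the environment (before a voiced consonant) is not met → [u].

[peːwjosboːˈɣoːju]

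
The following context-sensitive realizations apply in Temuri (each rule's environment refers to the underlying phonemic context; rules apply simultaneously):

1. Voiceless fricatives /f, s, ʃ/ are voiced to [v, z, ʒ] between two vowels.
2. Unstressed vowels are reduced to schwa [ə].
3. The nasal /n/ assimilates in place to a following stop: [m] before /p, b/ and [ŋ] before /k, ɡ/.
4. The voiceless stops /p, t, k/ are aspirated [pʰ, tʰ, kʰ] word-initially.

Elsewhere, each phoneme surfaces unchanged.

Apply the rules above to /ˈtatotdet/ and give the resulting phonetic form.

/t/ — word-initial, word-initially — surfaces as [tʰ] (rule 4).
/a/ (between /t/ and /t/) is in the target of rule 2 but the environment (in an unstressed syllable) is not met → [a].
/t/ — between /a/ and /o/; rule 4 does not apply here → [t].
/o/ meets the environment for rule 2 (in an unstressed syllable) → [ə].
/t/ (between /o/ and /d/): rule 4 targets it, but not word-initially → unchanged [t].
/d/ — not in any rule's target class → [d].
/e/ meets the environment for rule 2 (in an unstressed syllable) → [ə].
/t/ (word-final): rule 4 targets it, but not word-initially → unchanged [t].

[ˈtʰatətdət]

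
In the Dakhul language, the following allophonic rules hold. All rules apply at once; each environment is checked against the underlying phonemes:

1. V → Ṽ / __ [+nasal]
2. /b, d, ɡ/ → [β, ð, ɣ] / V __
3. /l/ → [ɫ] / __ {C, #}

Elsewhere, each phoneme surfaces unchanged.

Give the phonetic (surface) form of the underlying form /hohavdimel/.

[hohavdĩmeɫ]

/h/ (word-initial): no rule targets it → [h].
/o/ (between /h/ and /h/): rule 1 targets it, but not before a nasal consonant → unchanged [o].
/h/ stays [h].
/a/ (between /h/ and /v/) is in the target of rule 1 but the environment (before a nasal consonant) is not met → [a].
/v/ (between /a/ and /d/) is unaffected → [v].
/d/ (between /v/ and /i/) fails the environment for rule 2, so it stays [d].
/i/ — between /d/ and /m/, before a nasal consonant — surfaces as [ĩ] (rule 1).
/m/ — not in any rule's target class → [m].
/e/ (between /m/ and /l/) fails the environment for rule 1, so it stays [e].
/l/ — word-final, word-finally or immediately before a consonant — surfaces as [ɫ] (rule 3).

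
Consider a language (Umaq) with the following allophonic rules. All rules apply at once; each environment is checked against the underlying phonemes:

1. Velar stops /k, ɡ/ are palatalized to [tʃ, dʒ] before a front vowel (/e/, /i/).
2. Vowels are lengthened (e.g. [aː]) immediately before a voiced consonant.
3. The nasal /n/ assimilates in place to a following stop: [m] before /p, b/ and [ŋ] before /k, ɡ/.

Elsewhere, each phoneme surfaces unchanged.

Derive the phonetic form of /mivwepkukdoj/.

[miːvwepkukdoːj]

/m/ (word-initial): no rule targets it → [m].
/i/ meets the environment for rule 2 (before a voiced consonant) → [iː].
/v/ (between /i/ and /w/): no rule targets it → [v].
/w/ (between /v/ and /e/): no rule targets it → [w].
/e/ — between /w/ and /p/; rule 2 does not apply here → [e].
/p/ stays [p].
/k/ — between /p/ and /u/; rule 1 does not apply here → [k].
/u/ (between /k/ and /k/) fails the environment for rule 2, so it stays [u].
/k/ (between /u/ and /d/) is in the target of rule 1 but the environment (before a front vowel) is not met → [k].
/d/ stays [d].
Rule 2 applies to /o/ (between /d/ and /j/: before a voiced consonant) → [oː].
/j/ stays [j].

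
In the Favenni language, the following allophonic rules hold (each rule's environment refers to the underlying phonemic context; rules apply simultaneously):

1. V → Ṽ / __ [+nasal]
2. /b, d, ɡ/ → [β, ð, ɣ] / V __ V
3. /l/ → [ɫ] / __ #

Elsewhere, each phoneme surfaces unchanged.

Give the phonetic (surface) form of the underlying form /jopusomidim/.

[jopusõmiðĩm]

/o/ (between /j/ and /p/) fails the environment for rule 1, so it stays [o].
/u/ (between /p/ and /s/) fails the environment for rule 1, so it stays [u].
/o/ (between /s/ and /m/) occurs before a nasal consonant → [õ] by rule 1.
/i/ — between /m/ and /d/; rule 1 does not apply here → [i].
/d/ (between /i/ and /i/): between two vowels, so rule 2 applies → [ð].
/i/ (between /d/ and /m/): before a nasal consonant, so rule 1 applies → [ĩ].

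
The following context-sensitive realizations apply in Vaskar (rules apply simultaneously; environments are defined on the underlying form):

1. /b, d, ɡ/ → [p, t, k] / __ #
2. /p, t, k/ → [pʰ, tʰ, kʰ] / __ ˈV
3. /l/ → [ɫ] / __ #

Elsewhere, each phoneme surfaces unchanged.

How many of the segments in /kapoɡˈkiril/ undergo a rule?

Segments that undergo a rule: /k/ → [kʰ] (rule 2); /l/ → [ɫ] (rule 3).
All other segments surface unchanged.

2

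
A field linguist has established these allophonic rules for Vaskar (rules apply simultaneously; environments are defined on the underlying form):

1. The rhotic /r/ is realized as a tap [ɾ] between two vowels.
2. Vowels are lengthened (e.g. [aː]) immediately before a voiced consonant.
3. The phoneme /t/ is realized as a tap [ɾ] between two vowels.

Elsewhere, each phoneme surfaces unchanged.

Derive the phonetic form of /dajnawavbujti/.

[daːjnaːwaːvbuːjti]

/d/ (word-initial) is unaffected → [d].
/a/ meets the environment for rule 2 (before a voiced consonant) → [aː].
/j/ (between /a/ and /n/): no rule targets it → [j].
/n/ (between /j/ and /a/) is unaffected → [n].
/a/ (between /n/ and /w/): before a voiced consonant, so rule 2 applies → [aː].
/w/ (between /a/ and /a/) is unaffected → [w].
/a/ meets the environment for rule 2 (before a voiced consonant) → [aː].
/v/ (between /a/ and /b/) is unaffected → [v].
/b/ stays [b].
/u/ (between /b/ and /j/): before a voiced consonant, so rule 2 applies → [uː].
/j/ stays [j].
/t/ (between /j/ and /i/) is in the target of rule 3 but the environment (between two vowels) is not met → [t].
/i/ (word-final) is in the target of rule 2 but the environment (before a voiced consonant) is not met → [i].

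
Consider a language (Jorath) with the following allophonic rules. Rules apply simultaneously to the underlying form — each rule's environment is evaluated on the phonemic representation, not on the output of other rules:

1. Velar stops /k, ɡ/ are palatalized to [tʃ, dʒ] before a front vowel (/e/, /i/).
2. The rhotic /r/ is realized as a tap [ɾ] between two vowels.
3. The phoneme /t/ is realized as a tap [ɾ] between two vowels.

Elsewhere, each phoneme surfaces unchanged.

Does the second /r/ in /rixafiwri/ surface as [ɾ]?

/r/ — between /w/ and /i/; rule 2 does not apply here → [r].
The actual realization is [r], not [ɾ].

No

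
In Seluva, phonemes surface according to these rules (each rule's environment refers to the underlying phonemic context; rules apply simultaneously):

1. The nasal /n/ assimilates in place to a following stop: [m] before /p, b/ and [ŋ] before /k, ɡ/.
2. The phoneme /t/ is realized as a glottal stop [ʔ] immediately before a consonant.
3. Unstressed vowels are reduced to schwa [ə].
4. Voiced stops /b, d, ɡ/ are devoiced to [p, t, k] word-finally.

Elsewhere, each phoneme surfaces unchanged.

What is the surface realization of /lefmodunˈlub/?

[ləfmədənˈlup]

/l/ — not in any rule's target class → [l].
/e/ meets the environment for rule 3 (in an unstressed syllable) → [ə].
/f/ (between /e/ and /m/) is unaffected → [f].
/m/ (between /f/ and /o/) is unaffected → [m].
/o/ (between /m/ and /d/): in an unstressed syllable, so rule 3 applies → [ə].
/d/ (between /o/ and /u/): rule 4 targets it, but not word-finally → unchanged [d].
/u/ meets the environment for rule 3 (in an unstressed syllable) → [ə].
/n/ (between /u/ and /l/) fails the environment for rule 1, so it stays [n].
/l/ stays [l].
/u/ (between /l/ and /b/): rule 3 targets it, but not in an unstressed syllable → unchanged [u].
/b/ — word-final, word-finally — surfaces as [p] (rule 4).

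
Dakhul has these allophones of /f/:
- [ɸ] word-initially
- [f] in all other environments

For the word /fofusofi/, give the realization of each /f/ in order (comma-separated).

[ɸ], [f], [f]

Occurrence 1 (position 1): word-initially → [ɸ].
Occurrence 2 (position 3): no conditioning environment matches → elsewhere allophone [f].
Occurrence 3 (position 7): no conditioning environment matches → elsewhere allophone [f].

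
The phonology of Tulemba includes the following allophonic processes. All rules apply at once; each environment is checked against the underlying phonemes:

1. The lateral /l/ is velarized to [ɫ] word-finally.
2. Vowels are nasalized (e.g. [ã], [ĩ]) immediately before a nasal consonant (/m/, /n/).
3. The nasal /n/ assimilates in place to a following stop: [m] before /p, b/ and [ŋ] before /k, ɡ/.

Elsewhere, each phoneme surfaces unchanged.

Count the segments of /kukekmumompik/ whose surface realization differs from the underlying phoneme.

Segments that undergo a rule: /u/ → [ũ] (rule 2); /o/ → [õ] (rule 2).
All other segments surface unchanged.

2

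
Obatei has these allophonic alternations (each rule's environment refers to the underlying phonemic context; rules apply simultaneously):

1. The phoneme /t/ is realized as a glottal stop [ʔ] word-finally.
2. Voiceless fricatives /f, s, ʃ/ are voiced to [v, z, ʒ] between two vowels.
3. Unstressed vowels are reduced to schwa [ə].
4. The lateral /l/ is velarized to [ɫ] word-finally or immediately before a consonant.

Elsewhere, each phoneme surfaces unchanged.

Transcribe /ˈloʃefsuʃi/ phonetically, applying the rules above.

[ˈloʒəfsəʒə]

/l/ (word-initial) fails the environment for rule 4, so it stays [l].
/o/ — between /l/ and /ʃ/; rule 3 does not apply here → [o].
/ʃ/ — between /o/ and /e/, between two vowels — surfaces as [ʒ] (rule 2).
/e/ (between /ʃ/ and /f/) occurs in an unstressed syllable → [ə] by rule 3.
/f/ (between /e/ and /s/): rule 2 targets it, but not between two vowels → unchanged [f].
/s/ (between /f/ and /u/) fails the environment for rule 2, so it stays [s].
/u/ — between /s/ and /ʃ/, in an unstressed syllable — surfaces as [ə] (rule 3).
/ʃ/ meets the environment for rule 2 (between two vowels) → [ʒ].
/i/ (word-final) occurs in an unstressed syllable → [ə] by rule 3.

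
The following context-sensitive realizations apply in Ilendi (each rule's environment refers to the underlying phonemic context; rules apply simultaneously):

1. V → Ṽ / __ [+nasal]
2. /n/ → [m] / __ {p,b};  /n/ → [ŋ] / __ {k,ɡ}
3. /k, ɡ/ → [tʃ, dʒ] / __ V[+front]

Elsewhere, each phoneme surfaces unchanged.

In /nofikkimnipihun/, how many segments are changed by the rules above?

Segments that undergo a rule: /k/ → [tʃ] (rule 3); /i/ → [ĩ] (rule 1); /u/ → [ũ] (rule 1).
All other segments surface unchanged.

3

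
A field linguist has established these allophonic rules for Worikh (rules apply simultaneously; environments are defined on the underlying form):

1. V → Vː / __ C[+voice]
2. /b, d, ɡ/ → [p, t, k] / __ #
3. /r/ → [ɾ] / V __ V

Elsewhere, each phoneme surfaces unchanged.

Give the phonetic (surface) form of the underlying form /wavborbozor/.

[waːvboːrboːzoːr]

/w/ (word-initial): no rule targets it → [w].
/a/ (between /w/ and /v/): before a voiced consonant, so rule 1 applies → [aː].
/v/ (between /a/ and /b/) is unaffected → [v].
/b/ (between /v/ and /o/) is in the target of rule 2 but the environment (word-finally) is not met → [b].
Rule 1 applies to /o/ (between /b/ and /r/: before a voiced consonant) → [oː].
/r/ — between /o/ and /b/; rule 3 does not apply here → [r].
/b/ (between /r/ and /o/) fails the environment for rule 2, so it stays [b].
Rule 1 applies to /o/ (between /b/ and /z/: before a voiced consonant) → [oː].
/z/ (between /o/ and /o/) is unaffected → [z].
/o/ — between /z/ and /r/, before a voiced consonant — surfaces as [oː] (rule 1).
/r/ (word-final) is in the target of rule 3 but the environment (between two vowels) is not met → [r].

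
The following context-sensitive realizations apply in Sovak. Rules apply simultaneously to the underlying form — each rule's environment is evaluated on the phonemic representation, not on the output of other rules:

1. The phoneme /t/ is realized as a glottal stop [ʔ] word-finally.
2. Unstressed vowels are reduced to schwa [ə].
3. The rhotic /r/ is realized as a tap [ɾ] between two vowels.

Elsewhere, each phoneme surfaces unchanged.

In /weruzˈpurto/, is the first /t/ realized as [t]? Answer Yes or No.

/t/ (between /r/ and /o/) fails the environment for rule 1, so it stays [t].
The actual realization is [t], which matches [t].

Yes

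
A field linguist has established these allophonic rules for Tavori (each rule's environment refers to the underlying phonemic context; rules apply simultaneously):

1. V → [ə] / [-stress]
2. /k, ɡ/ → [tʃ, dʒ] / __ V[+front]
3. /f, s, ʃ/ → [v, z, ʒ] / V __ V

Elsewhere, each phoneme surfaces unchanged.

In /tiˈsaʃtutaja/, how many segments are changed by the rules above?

5

Segments that undergo a rule: /i/ → [ə] (rule 1); /s/ → [z] (rule 3); /u/ → [ə] (rule 1); /a/ → [ə] (rule 1); /a/ → [ə] (rule 1).
All other segments surface unchanged.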